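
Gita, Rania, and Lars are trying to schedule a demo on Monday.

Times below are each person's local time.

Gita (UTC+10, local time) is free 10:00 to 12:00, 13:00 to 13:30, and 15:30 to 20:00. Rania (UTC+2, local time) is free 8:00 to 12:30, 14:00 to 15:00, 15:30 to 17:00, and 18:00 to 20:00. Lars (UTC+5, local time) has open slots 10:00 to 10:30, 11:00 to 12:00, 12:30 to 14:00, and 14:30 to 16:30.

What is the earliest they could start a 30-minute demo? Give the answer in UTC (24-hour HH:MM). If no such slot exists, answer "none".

06:00

Gita → UTC: 00:00–02:00, 03:00–03:30, 05:30–10:00.
Rania → UTC: 06:00–10:30, 12:00–13:00, 13:30–15:00, 16:00–18:00.
Lars → UTC: 05:00–05:30, 06:00–07:00, 07:30–09:00, 09:30–11:30.
Gita ∩ Rania: 06:00–10:00.
Gita ∩ Rania ∩ Lars: 06:00–07:00, 07:30–09:00, 09:30–10:00.
Windows ≥ 30 min: 06:00–07:00, 07:30–09:00, 09:30–10:00.
Earliest such window starts at 06:00.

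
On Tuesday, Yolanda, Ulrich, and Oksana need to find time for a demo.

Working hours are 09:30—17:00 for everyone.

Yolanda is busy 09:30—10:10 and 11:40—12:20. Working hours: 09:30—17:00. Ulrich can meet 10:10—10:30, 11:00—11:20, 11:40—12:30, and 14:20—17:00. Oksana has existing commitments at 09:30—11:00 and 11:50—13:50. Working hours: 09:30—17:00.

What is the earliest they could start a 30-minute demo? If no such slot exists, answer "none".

Yolanda free within 09:30–17:00: 10:10–11:40, 12:20–17:00.
Oksana free within 09:30–17:00: 11:00–11:50, 13:50–17:00.
Yolanda ∩ Ulrich: 10:10–10:30, 11:00–11:20, 12:20–12:30, 14:20–17:00.
Yolanda ∩ Ulrich ∩ Oksana: 11:00–11:20, 14:20–17:00.
Windows ≥ 30 min: 14:20–17:00.
Earliest such window starts at 14:20.

14:20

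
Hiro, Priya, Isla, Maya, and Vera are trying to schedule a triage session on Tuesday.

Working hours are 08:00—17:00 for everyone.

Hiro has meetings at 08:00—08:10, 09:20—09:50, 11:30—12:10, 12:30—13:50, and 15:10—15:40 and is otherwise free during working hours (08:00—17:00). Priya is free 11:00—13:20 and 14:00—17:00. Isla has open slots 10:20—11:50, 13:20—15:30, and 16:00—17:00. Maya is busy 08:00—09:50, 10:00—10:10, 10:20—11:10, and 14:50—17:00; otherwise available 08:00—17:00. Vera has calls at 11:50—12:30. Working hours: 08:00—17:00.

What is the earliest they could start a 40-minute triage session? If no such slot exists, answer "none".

14:00

Hiro free within 08:00–17:00: 08:10–09:20, 09:50–11:30, 12:10–12:30, 13:50–15:10, 15:40–17:00.
Maya free within 08:00–17:00: 09:50–10:00, 10:10–10:20, 11:10–14:50.
Vera free within 08:00–17:00: 08:00–11:50, 12:30–17:00.
Hiro ∩ Priya: 11:00–11:30, 12:10–12:30, 14:00–15:10, 15:40–17:00.
Hiro ∩ Priya ∩ Isla: 11:00–11:30, 14:00–15:10, 16:00–17:00.
Hiro ∩ Priya ∩ Isla ∩ Maya: 11:10–11:30, 14:00–14:50.
Hiro ∩ Priya ∩ Isla ∩ Maya ∩ Vera: 11:10–11:30, 14:00–14:50.
Windows ≥ 40 min: 14:00–14:50.
Earliest such window starts at 14:00.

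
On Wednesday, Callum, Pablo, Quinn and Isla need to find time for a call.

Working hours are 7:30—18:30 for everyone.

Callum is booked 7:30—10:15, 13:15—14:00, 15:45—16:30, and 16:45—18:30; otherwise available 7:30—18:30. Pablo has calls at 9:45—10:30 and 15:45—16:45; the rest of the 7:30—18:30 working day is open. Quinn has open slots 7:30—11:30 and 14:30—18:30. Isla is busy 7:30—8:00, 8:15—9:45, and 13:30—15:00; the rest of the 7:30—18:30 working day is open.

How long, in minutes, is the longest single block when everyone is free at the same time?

60 minutes

Callum free within 07:30–18:30: 10:15–13:15, 14:00–15:45, 16:30–16:45.
Pablo free within 07:30–18:30: 07:30–09:45, 10:30–15:45, 16:45–18:30.
Isla free within 07:30–18:30: 08:00–08:15, 09:45–13:30, 15:00–18:30.
Callum ∩ Pablo: 10:30–13:15, 14:00–15:45.
Callum ∩ Pablo ∩ Quinn: 10:30–11:30, 14:30–15:45.
Callum ∩ Pablo ∩ Quinn ∩ Isla: 10:30–11:30, 15:00–15:45.
Common window lengths: 60, 45 min; longest is 60.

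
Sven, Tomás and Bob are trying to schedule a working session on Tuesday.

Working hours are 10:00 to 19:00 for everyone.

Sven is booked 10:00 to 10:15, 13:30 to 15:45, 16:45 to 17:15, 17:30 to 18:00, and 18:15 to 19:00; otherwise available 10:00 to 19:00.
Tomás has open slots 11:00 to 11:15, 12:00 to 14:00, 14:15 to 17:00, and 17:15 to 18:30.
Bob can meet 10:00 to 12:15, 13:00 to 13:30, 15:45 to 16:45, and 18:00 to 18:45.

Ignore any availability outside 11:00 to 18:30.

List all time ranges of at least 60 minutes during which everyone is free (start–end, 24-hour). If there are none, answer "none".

Sven free within 10:00–19:00: 10:15–13:30, 15:45–16:45, 17:15–17:30, 18:00–18:15.
Sven ∩ Tomás: 11:00–11:15, 12:00–13:30, 15:45–16:45, 17:15–17:30, 18:00–18:15.
Sven ∩ Tomás ∩ Bob: 11:00–11:15, 12:00–12:15, 13:00–13:30, 15:45–16:45, 18:00–18:15.
Restricted to 11:00–18:30: 11:00–11:15, 12:00–12:15, 13:00–13:30, 15:45–16:45, 18:00–18:15.
Windows ≥ 60 min: 15:45–16:45.

15:45–16:45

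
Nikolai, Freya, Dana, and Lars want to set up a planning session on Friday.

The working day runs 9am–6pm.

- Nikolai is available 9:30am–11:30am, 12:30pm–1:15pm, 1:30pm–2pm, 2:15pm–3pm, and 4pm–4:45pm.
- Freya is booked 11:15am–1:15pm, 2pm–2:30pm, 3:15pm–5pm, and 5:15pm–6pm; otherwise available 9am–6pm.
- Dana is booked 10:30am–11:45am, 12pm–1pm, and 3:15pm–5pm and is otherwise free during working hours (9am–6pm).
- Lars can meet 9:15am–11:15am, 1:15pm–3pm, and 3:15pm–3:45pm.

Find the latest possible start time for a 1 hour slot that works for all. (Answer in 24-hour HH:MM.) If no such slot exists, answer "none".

Freya free within 09:00–18:00: 09:00–11:15, 13:15–14:00, 14:30–15:15, 17:00–17:15.
Dana free within 09:00–18:00: 09:00–10:30, 11:45–12:00, 13:00–15:15, 17:00–18:00.
Nikolai ∩ Freya: 09:30–11:15, 13:30–14:00, 14:30–15:00.
Nikolai ∩ Freya ∩ Dana: 09:30–10:30, 13:30–14:00, 14:30–15:00.
Nikolai ∩ Freya ∩ Dana ∩ Lars: 09:30–10:30, 13:30–14:00, 14:30–15:00.
Windows ≥ 60 min: 09:30–10:30.
Latest start in the last window 09:30–10:30 is 10:30 − 60 min = 09:30.

09:30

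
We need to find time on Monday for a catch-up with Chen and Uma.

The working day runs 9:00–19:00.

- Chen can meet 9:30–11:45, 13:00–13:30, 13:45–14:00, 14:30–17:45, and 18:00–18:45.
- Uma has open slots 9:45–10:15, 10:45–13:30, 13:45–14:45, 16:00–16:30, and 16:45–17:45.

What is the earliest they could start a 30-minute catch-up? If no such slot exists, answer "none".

09:45

Chen ∩ Uma: 09:45–10:15, 10:45–11:45, 13:00–13:30, 13:45–14:00, 14:30–14:45, 16:00–16:30, 16:45–17:45.
Windows ≥ 30 min: 09:45–10:15, 10:45–11:45, 13:00–13:30, 16:00–16:30, 16:45–17:45.
Earliest such window starts at 09:45.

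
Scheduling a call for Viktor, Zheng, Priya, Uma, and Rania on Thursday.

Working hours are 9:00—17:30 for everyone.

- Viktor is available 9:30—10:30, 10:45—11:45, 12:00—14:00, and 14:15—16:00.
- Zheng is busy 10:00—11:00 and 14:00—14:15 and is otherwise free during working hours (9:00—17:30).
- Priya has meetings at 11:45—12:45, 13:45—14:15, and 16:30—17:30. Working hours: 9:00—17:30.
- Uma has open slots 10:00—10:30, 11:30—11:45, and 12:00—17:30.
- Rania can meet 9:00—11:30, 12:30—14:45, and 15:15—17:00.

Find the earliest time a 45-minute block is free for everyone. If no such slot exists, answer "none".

Zheng free within 09:00–17:30: 09:00–10:00, 11:00–14:00, 14:15–17:30.
Priya free within 09:00–17:30: 09:00–11:45, 12:45–13:45, 14:15–16:30.
Viktor ∩ Zheng: 09:30–10:00, 11:00–11:45, 12:00–14:00, 14:15–16:00.
Viktor ∩ Zheng ∩ Priya: 09:30–10:00, 11:00–11:45, 12:45–13:45, 14:15–16:00.
Viktor ∩ Zheng ∩ Priya ∩ Uma: 11:30–11:45, 12:45–13:45, 14:15–16:00.
Viktor ∩ Zheng ∩ Priya ∩ Uma ∩ Rania: 12:45–13:45, 14:15–14:45, 15:15–16:00.
Windows ≥ 45 min: 12:45–13:45, 15:15–16:00.
Earliest such window starts at 12:45.

12:45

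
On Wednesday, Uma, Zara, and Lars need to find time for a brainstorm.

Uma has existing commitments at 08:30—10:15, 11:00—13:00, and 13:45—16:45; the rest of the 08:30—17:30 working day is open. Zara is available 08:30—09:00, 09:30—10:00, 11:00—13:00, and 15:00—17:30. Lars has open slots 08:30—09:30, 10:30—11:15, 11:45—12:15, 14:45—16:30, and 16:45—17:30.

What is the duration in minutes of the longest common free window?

45 minutes

Uma free within 08:30–17:30: 10:15–11:00, 13:00–13:45, 16:45–17:30.
Uma ∩ Zara: 16:45–17:30.
Uma ∩ Zara ∩ Lars: 16:45–17:30.
Single common window of 45 minutes.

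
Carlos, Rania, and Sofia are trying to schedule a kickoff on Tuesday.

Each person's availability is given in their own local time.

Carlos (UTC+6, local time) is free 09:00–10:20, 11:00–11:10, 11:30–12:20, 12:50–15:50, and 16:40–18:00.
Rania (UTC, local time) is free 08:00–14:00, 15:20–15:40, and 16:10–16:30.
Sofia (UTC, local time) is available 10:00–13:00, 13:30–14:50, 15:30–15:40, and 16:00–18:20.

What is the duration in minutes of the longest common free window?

Carlos → UTC: 03:00–04:20, 05:00–05:10, 05:30–06:20, 06:50–09:50, 10:40–12:00.
Rania → UTC: 08:00–14:00, 15:20–15:40, 16:10–16:30.
Sofia → UTC: 10:00–13:00, 13:30–14:50, 15:30–15:40, 16:00–18:20.
Carlos ∩ Rania: 08:00–09:50, 10:40–12:00.
Carlos ∩ Rania ∩ Sofia: 10:40–12:00.
Single common window of 80 minutes.

80 minutes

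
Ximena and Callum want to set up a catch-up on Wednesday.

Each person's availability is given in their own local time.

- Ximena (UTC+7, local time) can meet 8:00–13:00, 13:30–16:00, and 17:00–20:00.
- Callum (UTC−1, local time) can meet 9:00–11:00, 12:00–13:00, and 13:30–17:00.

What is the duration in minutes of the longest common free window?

Ximena → UTC: 01:00–06:00, 06:30–09:00, 10:00–13:00.
Callum → UTC: 10:00–12:00, 13:00–14:00, 14:30–18:00.
Ximena ∩ Callum: 10:00–12:00.
Single common window of 120 minutes.

120 minutes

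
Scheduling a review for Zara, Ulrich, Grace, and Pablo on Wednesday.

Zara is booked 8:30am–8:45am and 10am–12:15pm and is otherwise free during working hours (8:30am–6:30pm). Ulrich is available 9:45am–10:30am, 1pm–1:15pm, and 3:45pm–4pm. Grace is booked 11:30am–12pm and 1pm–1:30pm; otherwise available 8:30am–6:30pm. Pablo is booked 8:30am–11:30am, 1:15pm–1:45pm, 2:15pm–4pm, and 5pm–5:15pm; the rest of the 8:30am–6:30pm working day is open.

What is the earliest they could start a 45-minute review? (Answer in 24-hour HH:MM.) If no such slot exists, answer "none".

Zara free within 08:30–18:30: 08:45–10:00, 12:15–18:30.
Grace free within 08:30–18:30: 08:30–11:30, 12:00–13:00, 13:30–18:30.
Pablo free within 08:30–18:30: 11:30–13:15, 13:45–14:15, 16:00–17:00, 17:15–18:30.
Zara ∩ Ulrich: 09:45–10:00, 13:00–13:15, 15:45–16:00.
Zara ∩ Ulrich ∩ Grace: 09:45–10:00, 15:45–16:00.
Zara ∩ Ulrich ∩ Grace ∩ Pablo: (none).
Windows ≥ 45 min: (none).

none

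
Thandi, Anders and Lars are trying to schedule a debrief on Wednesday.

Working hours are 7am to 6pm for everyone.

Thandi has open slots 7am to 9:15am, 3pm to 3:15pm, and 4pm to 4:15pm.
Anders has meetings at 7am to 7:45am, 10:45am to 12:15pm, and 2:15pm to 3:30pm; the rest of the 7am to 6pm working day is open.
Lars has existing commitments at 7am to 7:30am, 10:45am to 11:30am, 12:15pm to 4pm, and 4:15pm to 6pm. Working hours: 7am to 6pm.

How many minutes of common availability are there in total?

Anders free within 07:00–18:00: 07:45–10:45, 12:15–14:15, 15:30–18:00.
Lars free within 07:00–18:00: 07:30–10:45, 11:30–12:15, 16:00–16:15.
Thandi ∩ Anders: 07:45–09:15, 16:00–16:15.
Thandi ∩ Anders ∩ Lars: 07:45–09:15, 16:00–16:15.
Total common minutes: 90 + 15 = 105.

105 minutes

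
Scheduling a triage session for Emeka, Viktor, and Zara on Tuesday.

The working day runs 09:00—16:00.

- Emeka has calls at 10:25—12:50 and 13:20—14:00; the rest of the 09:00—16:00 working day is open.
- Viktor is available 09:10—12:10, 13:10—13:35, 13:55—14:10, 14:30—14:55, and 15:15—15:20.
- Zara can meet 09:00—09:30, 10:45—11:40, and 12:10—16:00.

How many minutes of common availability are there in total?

Emeka free within 09:00–16:00: 09:00–10:25, 12:50–13:20, 14:00–16:00.
Emeka ∩ Viktor: 09:10–10:25, 13:10–13:20, 14:00–14:10, 14:30–14:55, 15:15–15:20.
Emeka ∩ Viktor ∩ Zara: 09:10–09:30, 13:10–13:20, 14:00–14:10, 14:30–14:55, 15:15–15:20.
Total common minutes: 20 + 10 + 10 + 25 + 5 = 70.

70 minutes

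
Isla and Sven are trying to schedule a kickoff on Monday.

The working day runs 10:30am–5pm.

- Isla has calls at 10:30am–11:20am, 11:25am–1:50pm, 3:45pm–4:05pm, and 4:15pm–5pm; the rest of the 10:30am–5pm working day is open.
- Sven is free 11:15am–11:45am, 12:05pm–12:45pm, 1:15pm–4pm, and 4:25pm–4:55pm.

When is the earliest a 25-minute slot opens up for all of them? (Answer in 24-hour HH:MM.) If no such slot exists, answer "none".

13:50

Isla free within 10:30–17:00: 11:20–11:25, 13:50–15:45, 16:05–16:15.
Isla ∩ Sven: 11:20–11:25, 13:50–15:45.
Windows ≥ 25 min: 13:50–15:45.
Earliest such window starts at 13:50.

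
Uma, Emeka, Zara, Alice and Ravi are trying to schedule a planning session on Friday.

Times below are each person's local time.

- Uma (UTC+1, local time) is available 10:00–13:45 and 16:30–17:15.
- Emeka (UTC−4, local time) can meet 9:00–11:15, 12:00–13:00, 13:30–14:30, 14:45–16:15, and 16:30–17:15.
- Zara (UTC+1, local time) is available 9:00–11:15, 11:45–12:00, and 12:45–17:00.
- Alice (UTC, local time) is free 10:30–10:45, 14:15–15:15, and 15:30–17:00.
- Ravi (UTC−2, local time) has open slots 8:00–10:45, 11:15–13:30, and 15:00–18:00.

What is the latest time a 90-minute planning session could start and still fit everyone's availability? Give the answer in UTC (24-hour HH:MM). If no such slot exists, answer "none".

none

Uma → UTC: 09:00–12:45, 15:30–16:15.
Emeka → UTC: 13:00–15:15, 16:00–17:00, 17:30–18:30, 18:45–20:15, 20:30–21:15.
Zara → UTC: 08:00–10:15, 10:45–11:00, 11:45–16:00.
Alice → UTC: 10:30–10:45, 14:15–15:15, 15:30–17:00.
Ravi → UTC: 10:00–12:45, 13:15–15:30, 17:00–20:00.
Uma ∩ Emeka: 16:00–16:15.
Uma ∩ Emeka ∩ Zara: (none).
Uma ∩ Emeka ∩ Zara ∩ Alice: (none).
Uma ∩ Emeka ∩ Zara ∩ Alice ∩ Ravi: (none).
Windows ≥ 90 min: (none).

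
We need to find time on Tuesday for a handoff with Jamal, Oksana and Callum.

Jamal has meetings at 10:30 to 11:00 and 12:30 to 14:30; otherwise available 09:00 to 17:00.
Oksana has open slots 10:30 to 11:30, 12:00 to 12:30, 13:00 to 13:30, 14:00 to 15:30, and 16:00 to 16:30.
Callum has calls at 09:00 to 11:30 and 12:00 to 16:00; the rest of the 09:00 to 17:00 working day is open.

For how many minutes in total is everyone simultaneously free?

Jamal free within 09:00–17:00: 09:00–10:30, 11:00–12:30, 14:30–17:00.
Callum free within 09:00–17:00: 11:30–12:00, 16:00–17:00.
Jamal ∩ Oksana: 11:00–11:30, 12:00–12:30, 14:30–15:30, 16:00–16:30.
Jamal ∩ Oksana ∩ Callum: 16:00–16:30.
Total common minutes: 30.

30 minutes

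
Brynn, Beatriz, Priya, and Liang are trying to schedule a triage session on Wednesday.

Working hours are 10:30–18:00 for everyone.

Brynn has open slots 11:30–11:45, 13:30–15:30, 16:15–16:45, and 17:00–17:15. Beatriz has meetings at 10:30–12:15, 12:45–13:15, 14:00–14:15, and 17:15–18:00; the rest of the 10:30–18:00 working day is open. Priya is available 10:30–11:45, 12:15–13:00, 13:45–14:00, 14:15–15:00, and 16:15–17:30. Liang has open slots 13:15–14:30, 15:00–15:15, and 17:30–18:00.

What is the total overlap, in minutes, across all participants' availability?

30 minutes

Beatriz free within 10:30–18:00: 12:15–12:45, 13:15–14:00, 14:15–17:15.
Brynn ∩ Beatriz: 13:30–14:00, 14:15–15:30, 16:15–16:45, 17:00–17:15.
Brynn ∩ Beatriz ∩ Priya: 13:45–14:00, 14:15–15:00, 16:15–16:45, 17:00–17:15.
Brynn ∩ Beatriz ∩ Priya ∩ Liang: 13:45–14:00, 14:15–14:30.
Total common minutes: 15 + 15 = 30.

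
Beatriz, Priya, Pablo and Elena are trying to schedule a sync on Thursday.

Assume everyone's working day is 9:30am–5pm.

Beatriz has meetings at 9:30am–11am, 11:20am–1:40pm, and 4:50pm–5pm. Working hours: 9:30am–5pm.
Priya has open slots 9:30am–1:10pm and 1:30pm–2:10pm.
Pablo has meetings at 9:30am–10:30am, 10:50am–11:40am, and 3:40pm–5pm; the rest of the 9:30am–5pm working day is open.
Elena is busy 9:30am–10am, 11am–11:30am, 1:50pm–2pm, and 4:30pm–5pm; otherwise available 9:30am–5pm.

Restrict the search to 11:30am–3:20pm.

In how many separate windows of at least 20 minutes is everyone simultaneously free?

Beatriz free within 09:30–17:00: 11:00–11:20, 13:40–16:50.
Pablo free within 09:30–17:00: 10:30–10:50, 11:40–15:40.
Elena free within 09:30–17:00: 10:00–11:00, 11:30–13:50, 14:00–16:30.
Beatriz ∩ Priya: 11:00–11:20, 13:40–14:10.
Beatriz ∩ Priya ∩ Pablo: 13:40–14:10.
Beatriz ∩ Priya ∩ Pablo ∩ Elena: 13:40–13:50, 14:00–14:10.
Restricted to 11:30–15:20: 13:40–13:50, 14:00–14:10.
Windows ≥ 20 min: (none).
That's 0 windows.

0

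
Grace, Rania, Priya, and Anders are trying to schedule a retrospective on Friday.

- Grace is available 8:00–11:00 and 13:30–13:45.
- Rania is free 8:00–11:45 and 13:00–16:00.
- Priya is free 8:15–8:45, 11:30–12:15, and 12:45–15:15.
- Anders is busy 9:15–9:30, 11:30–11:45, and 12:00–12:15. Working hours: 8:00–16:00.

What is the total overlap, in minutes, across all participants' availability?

Anders free within 08:00–16:00: 08:00–09:15, 09:30–11:30, 11:45–12:00, 12:15–16:00.
Grace ∩ Rania: 08:00–11:00, 13:30–13:45.
Grace ∩ Rania ∩ Priya: 08:15–08:45, 13:30–13:45.
Grace ∩ Rania ∩ Priya ∩ Anders: 08:15–08:45, 13:30–13:45.
Total common minutes: 30 + 15 = 45.

45 minutes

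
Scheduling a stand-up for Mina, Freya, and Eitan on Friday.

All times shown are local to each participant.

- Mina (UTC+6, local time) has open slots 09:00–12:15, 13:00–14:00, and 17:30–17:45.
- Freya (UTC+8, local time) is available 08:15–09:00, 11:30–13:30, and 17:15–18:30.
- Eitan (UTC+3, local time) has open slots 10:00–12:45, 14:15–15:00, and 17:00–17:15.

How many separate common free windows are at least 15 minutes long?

Mina → UTC: 03:00–06:15, 07:00–08:00, 11:30–11:45.
Freya → UTC: 00:15–01:00, 03:30–05:30, 09:15–10:30.
Eitan → UTC: 07:00–09:45, 11:15–12:00, 14:00–14:15.
Mina ∩ Freya: 03:30–05:30.
Mina ∩ Freya ∩ Eitan: (none).
Windows ≥ 15 min: (none).
That's 0 windows.

0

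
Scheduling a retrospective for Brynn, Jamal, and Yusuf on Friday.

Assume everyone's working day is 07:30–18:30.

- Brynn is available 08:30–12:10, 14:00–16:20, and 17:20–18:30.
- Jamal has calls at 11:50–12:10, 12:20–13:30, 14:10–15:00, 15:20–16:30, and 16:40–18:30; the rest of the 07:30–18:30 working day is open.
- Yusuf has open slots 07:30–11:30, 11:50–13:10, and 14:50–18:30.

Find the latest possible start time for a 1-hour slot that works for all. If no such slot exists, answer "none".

10:30

Jamal free within 07:30–18:30: 07:30–11:50, 12:10–12:20, 13:30–14:10, 15:00–15:20, 16:30–16:40.
Brynn ∩ Jamal: 08:30–11:50, 14:00–14:10, 15:00–15:20.
Brynn ∩ Jamal ∩ Yusuf: 08:30–11:30, 15:00–15:20.
Windows ≥ 60 min: 08:30–11:30.
Latest start in the last window 08:30–11:30 is 11:30 − 60 min = 10:30.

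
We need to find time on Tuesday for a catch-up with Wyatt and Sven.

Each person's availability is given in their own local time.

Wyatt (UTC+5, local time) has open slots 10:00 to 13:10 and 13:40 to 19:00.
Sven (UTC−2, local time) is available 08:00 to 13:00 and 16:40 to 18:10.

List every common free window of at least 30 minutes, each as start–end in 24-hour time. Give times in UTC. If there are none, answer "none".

Wyatt → UTC: 05:00–08:10, 08:40–14:00.
Sven → UTC: 10:00–15:00, 18:40–20:10.
Wyatt ∩ Sven: 10:00–14:00.
Windows ≥ 30 min: 10:00–14:00.

10:00–14:00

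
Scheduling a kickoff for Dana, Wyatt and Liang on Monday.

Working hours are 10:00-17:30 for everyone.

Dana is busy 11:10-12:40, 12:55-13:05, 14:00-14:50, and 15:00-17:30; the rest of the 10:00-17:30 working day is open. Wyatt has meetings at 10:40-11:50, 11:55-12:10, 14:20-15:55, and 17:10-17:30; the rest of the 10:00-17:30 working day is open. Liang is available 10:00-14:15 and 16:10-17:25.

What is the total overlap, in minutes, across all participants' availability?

110 minutes

Dana free within 10:00–17:30: 10:00–11:10, 12:40–12:55, 13:05–14:00, 14:50–15:00.
Wyatt free within 10:00–17:30: 10:00–10:40, 11:50–11:55, 12:10–14:20, 15:55–17:10.
Dana ∩ Wyatt: 10:00–10:40, 12:40–12:55, 13:05–14:00.
Dana ∩ Wyatt ∩ Liang: 10:00–10:40, 12:40–12:55, 13:05–14:00.
Total common minutes: 40 + 15 + 55 = 110.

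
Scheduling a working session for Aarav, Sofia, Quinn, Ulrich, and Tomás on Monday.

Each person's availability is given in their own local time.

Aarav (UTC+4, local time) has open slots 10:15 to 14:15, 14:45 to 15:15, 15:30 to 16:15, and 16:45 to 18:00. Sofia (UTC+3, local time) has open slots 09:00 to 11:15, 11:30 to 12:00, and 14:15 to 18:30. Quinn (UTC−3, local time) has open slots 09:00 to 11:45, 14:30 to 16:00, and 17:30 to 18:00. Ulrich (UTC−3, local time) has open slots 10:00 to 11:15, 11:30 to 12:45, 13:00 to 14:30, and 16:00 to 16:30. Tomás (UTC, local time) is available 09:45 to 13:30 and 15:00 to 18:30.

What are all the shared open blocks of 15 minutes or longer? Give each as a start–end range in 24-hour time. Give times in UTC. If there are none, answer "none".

Aarav → UTC: 06:15–10:15, 10:45–11:15, 11:30–12:15, 12:45–14:00.
Sofia → UTC: 06:00–08:15, 08:30–09:00, 11:15–15:30.
Quinn → UTC: 12:00–14:45, 17:30–19:00, 20:30–21:00.
Ulrich → UTC: 13:00–14:15, 14:30–15:45, 16:00–17:30, 19:00–19:30.
Tomás → UTC: 09:45–13:30, 15:00–18:30.
Aarav ∩ Sofia: 06:15–08:15, 08:30–09:00, 11:30–12:15, 12:45–14:00.
Aarav ∩ Sofia ∩ Quinn: 12:00–12:15, 12:45–14:00.
Aarav ∩ Sofia ∩ Quinn ∩ Ulrich: 13:00–14:00.
Aarav ∩ Sofia ∩ Quinn ∩ Ulrich ∩ Tomás: 13:00–13:30.
Windows ≥ 15 min: 13:00–13:30.

13:00–13:30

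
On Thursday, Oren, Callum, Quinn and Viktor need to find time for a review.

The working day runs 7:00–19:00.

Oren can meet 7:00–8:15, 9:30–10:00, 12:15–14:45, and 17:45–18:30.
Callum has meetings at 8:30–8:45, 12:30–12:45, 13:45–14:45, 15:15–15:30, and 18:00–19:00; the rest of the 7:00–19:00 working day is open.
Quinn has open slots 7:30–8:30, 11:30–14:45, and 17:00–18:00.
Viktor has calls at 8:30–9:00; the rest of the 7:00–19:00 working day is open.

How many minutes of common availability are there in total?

Callum free within 07:00–19:00: 07:00–08:30, 08:45–12:30, 12:45–13:45, 14:45–15:15, 15:30–18:00.
Viktor free within 07:00–19:00: 07:00–08:30, 09:00–19:00.
Oren ∩ Callum: 07:00–08:15, 09:30–10:00, 12:15–12:30, 12:45–13:45, 17:45–18:00.
Oren ∩ Callum ∩ Quinn: 07:30–08:15, 12:15–12:30, 12:45–13:45, 17:45–18:00.
Oren ∩ Callum ∩ Quinn ∩ Viktor: 07:30–08:15, 12:15–12:30, 12:45–13:45, 17:45–18:00.
Total common minutes: 45 + 15 + 60 + 15 = 135.

135 minutes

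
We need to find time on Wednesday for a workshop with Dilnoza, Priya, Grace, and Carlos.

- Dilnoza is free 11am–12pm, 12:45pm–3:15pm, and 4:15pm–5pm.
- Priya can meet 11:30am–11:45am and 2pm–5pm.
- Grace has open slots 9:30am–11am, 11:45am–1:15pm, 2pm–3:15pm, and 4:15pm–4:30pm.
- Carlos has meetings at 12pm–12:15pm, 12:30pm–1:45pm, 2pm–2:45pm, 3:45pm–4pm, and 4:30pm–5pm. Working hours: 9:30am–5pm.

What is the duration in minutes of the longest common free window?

30 minutes

Carlos free within 09:30–17:00: 09:30–12:00, 12:15–12:30, 13:45–14:00, 14:45–15:45, 16:00–16:30.
Dilnoza ∩ Priya: 11:30–11:45, 14:00–15:15, 16:15–17:00.
Dilnoza ∩ Priya ∩ Grace: 14:00–15:15, 16:15–16:30.
Dilnoza ∩ Priya ∩ Grace ∩ Carlos: 14:45–15:15, 16:15–16:30.
Common window lengths: 30, 15 min; longest is 30.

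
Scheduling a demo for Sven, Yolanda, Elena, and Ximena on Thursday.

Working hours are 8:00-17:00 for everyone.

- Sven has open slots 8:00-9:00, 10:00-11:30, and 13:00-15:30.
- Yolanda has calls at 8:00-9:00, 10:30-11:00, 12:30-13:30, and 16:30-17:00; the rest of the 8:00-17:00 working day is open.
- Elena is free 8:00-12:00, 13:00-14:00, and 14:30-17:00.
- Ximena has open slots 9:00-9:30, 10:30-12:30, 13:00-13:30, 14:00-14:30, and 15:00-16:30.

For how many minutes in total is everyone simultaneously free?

60 minutes

Yolanda free within 08:00–17:00: 09:00–10:30, 11:00–12:30, 13:30–16:30.
Sven ∩ Yolanda: 10:00–10:30, 11:00–11:30, 13:30–15:30.
Sven ∩ Yolanda ∩ Elena: 10:00–10:30, 11:00–11:30, 13:30–14:00, 14:30–15:30.
Sven ∩ Yolanda ∩ Elena ∩ Ximena: 11:00–11:30, 15:00–15:30.
Total common minutes: 30 + 30 = 60.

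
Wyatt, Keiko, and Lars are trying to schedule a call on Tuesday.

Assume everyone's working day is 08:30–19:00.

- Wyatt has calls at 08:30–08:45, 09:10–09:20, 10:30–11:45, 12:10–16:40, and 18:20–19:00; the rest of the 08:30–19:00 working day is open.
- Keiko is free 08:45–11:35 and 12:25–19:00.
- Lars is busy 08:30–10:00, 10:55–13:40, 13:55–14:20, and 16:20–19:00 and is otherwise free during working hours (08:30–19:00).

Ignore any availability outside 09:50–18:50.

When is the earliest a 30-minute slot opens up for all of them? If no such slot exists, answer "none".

Wyatt free within 08:30–19:00: 08:45–09:10, 09:20–10:30, 11:45–12:10, 16:40–18:20.
Lars free within 08:30–19:00: 10:00–10:55, 13:40–13:55, 14:20–16:20.
Wyatt ∩ Keiko: 08:45–09:10, 09:20–10:30, 16:40–18:20.
Wyatt ∩ Keiko ∩ Lars: 10:00–10:30.
Restricted to 09:50–18:50: 10:00–10:30.
Windows ≥ 30 min: 10:00–10:30.
Earliest such window starts at 10:00.

10:00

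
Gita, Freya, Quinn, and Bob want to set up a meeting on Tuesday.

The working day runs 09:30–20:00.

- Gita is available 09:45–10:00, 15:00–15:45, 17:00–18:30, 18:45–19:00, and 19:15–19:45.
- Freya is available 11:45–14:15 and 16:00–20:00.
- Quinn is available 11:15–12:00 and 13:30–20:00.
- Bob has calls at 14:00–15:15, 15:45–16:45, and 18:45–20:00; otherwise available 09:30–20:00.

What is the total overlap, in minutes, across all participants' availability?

90 minutes

Bob free within 09:30–20:00: 09:30–14:00, 15:15–15:45, 16:45–18:45.
Gita ∩ Freya: 17:00–18:30, 18:45–19:00, 19:15–19:45.
Gita ∩ Freya ∩ Quinn: 17:00–18:30, 18:45–19:00, 19:15–19:45.
Gita ∩ Freya ∩ Quinn ∩ Bob: 17:00–18:30.
Total common minutes: 90.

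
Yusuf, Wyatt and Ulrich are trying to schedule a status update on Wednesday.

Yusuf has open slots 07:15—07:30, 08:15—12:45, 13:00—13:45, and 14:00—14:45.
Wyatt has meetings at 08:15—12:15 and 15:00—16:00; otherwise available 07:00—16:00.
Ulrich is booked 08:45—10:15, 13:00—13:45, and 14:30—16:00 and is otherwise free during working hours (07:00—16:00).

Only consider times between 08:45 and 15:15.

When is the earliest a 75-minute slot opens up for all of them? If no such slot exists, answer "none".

Wyatt free within 07:00–16:00: 07:00–08:15, 12:15–15:00.
Ulrich free within 07:00–16:00: 07:00–08:45, 10:15–13:00, 13:45–14:30.
Yusuf ∩ Wyatt: 07:15–07:30, 12:15–12:45, 13:00–13:45, 14:00–14:45.
Yusuf ∩ Wyatt ∩ Ulrich: 07:15–07:30, 12:15–12:45, 14:00–14:30.
Restricted to 08:45–15:15: 12:15–12:45, 14:00–14:30.
Windows ≥ 75 min: (none).

none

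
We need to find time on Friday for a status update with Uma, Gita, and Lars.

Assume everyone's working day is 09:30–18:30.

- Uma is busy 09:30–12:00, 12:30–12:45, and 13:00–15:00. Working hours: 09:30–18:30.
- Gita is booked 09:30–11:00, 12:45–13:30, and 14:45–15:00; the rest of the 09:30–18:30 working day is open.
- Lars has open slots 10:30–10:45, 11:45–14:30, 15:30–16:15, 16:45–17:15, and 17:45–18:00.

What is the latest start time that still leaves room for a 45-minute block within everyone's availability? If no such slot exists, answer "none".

Uma free within 09:30–18:30: 12:00–12:30, 12:45–13:00, 15:00–18:30.
Gita free within 09:30–18:30: 11:00–12:45, 13:30–14:45, 15:00–18:30.
Uma ∩ Gita: 12:00–12:30, 15:00–18:30.
Uma ∩ Gita ∩ Lars: 12:00–12:30, 15:30–16:15, 16:45–17:15, 17:45–18:00.
Windows ≥ 45 min: 15:30–16:15.
Latest start in the last window 15:30–16:15 is 16:15 − 45 min = 15:30.

15:30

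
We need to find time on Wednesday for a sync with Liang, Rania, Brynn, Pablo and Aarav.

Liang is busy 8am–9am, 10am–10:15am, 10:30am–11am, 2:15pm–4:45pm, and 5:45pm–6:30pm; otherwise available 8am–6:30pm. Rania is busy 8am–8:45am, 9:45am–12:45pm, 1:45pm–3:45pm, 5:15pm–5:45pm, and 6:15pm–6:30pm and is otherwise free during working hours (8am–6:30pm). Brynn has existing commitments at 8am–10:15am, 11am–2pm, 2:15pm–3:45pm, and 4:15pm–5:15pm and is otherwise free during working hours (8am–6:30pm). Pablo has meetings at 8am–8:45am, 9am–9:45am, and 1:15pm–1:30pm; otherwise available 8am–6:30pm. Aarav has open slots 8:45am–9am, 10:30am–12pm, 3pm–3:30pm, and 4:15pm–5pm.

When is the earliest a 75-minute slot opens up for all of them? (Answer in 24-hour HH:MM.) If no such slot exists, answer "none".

none

Liang free within 08:00–18:30: 09:00–10:00, 10:15–10:30, 11:00–14:15, 16:45–17:45.
Rania free within 08:00–18:30: 08:45–09:45, 12:45–13:45, 15:45–17:15, 17:45–18:15.
Brynn free within 08:00–18:30: 10:15–11:00, 14:00–14:15, 15:45–16:15, 17:15–18:30.
Pablo free within 08:00–18:30: 08:45–09:00, 09:45–13:15, 13:30–18:30.
Liang ∩ Rania: 09:00–09:45, 12:45–13:45, 16:45–17:15.
Liang ∩ Rania ∩ Brynn: (none).
Liang ∩ Rania ∩ Brynn ∩ Pablo: (none).
Liang ∩ Rania ∩ Brynn ∩ Pablo ∩ Aarav: (none).
Windows ≥ 75 min: (none).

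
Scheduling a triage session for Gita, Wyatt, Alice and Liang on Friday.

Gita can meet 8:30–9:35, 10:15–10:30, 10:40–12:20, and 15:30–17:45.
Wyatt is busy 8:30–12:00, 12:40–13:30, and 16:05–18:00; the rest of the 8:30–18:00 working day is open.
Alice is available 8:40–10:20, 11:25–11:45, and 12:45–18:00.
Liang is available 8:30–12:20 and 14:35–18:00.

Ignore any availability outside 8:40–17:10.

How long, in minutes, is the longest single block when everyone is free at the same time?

35 minutes

Wyatt free within 08:30–18:00: 12:00–12:40, 13:30–16:05.
Gita ∩ Wyatt: 12:00–12:20, 15:30–16:05.
Gita ∩ Wyatt ∩ Alice: 15:30–16:05.
Gita ∩ Wyatt ∩ Alice ∩ Liang: 15:30–16:05.
Restricted to 08:40–17:10: 15:30–16:05.
Single common window of 35 minutes.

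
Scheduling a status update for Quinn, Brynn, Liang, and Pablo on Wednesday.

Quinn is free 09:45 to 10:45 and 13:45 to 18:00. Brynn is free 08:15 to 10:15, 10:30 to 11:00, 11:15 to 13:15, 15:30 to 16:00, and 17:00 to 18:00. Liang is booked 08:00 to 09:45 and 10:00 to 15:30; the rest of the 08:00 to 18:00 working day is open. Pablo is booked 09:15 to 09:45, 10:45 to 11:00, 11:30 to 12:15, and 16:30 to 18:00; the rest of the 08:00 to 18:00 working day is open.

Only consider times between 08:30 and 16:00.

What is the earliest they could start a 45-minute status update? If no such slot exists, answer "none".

none

Liang free within 08:00–18:00: 09:45–10:00, 15:30–18:00.
Pablo free within 08:00–18:00: 08:00–09:15, 09:45–10:45, 11:00–11:30, 12:15–16:30.
Quinn ∩ Brynn: 09:45–10:15, 10:30–10:45, 15:30–16:00, 17:00–18:00.
Quinn ∩ Brynn ∩ Liang: 09:45–10:00, 15:30–16:00, 17:00–18:00.
Quinn ∩ Brynn ∩ Liang ∩ Pablo: 09:45–10:00, 15:30–16:00.
Restricted to 08:30–16:00: 09:45–10:00, 15:30–16:00.
Windows ≥ 45 min: (none).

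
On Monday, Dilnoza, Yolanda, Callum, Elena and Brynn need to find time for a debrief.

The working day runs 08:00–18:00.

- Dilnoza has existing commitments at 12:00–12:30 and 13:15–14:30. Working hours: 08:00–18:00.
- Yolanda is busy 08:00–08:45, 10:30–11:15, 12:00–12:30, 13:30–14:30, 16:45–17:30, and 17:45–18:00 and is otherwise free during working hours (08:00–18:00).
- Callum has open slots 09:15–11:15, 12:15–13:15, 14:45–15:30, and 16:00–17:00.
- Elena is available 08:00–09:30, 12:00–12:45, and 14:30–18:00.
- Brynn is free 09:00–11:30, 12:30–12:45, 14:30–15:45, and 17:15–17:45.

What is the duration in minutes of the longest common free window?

45 minutes

Dilnoza free within 08:00–18:00: 08:00–12:00, 12:30–13:15, 14:30–18:00.
Yolanda free within 08:00–18:00: 08:45–10:30, 11:15–12:00, 12:30–13:30, 14:30–16:45, 17:30–17:45.
Dilnoza ∩ Yolanda: 08:45–10:30, 11:15–12:00, 12:30–13:15, 14:30–16:45, 17:30–17:45.
Dilnoza ∩ Yolanda ∩ Callum: 09:15–10:30, 12:30–13:15, 14:45–15:30, 16:00–16:45.
Dilnoza ∩ Yolanda ∩ Callum ∩ Elena: 09:15–09:30, 12:30–12:45, 14:45–15:30, 16:00–16:45.
Dilnoza ∩ Yolanda ∩ Callum ∩ Elena ∩ Brynn: 09:15–09:30, 12:30–12:45, 14:45–15:30.
Common window lengths: 15, 15, 45 min; longest is 45.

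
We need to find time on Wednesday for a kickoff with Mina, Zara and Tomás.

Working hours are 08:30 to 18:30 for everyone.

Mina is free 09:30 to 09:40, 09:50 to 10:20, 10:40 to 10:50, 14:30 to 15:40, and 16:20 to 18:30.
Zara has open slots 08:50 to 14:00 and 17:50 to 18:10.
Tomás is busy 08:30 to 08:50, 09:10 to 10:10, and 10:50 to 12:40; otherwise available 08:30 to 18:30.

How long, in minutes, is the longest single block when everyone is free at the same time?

20 minutes

Tomás free within 08:30–18:30: 08:50–09:10, 10:10–10:50, 12:40–18:30.
Mina ∩ Zara: 09:30–09:40, 09:50–10:20, 10:40–10:50, 17:50–18:10.
Mina ∩ Zara ∩ Tomás: 10:10–10:20, 10:40–10:50, 17:50–18:10.
Common window lengths: 10, 10, 20 min; longest is 20.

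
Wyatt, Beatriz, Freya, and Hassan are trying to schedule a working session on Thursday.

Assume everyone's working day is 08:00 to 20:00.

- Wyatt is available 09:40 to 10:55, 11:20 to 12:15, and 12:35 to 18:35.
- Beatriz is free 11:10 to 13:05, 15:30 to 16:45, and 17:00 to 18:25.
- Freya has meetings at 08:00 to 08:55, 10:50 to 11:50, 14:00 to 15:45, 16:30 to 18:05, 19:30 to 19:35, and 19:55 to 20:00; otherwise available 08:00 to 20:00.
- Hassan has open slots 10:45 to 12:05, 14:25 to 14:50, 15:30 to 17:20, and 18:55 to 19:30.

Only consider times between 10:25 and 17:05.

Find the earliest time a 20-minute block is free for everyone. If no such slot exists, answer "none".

15:45

Freya free within 08:00–20:00: 08:55–10:50, 11:50–14:00, 15:45–16:30, 18:05–19:30, 19:35–19:55.
Wyatt ∩ Beatriz: 11:20–12:15, 12:35–13:05, 15:30–16:45, 17:00–18:25.
Wyatt ∩ Beatriz ∩ Freya: 11:50–12:15, 12:35–13:05, 15:45–16:30, 18:05–18:25.
Wyatt ∩ Beatriz ∩ Freya ∩ Hassan: 11:50–12:05, 15:45–16:30.
Restricted to 10:25–17:05: 11:50–12:05, 15:45–16:30.
Windows ≥ 20 min: 15:45–16:30.
Earliest such window starts at 15:45.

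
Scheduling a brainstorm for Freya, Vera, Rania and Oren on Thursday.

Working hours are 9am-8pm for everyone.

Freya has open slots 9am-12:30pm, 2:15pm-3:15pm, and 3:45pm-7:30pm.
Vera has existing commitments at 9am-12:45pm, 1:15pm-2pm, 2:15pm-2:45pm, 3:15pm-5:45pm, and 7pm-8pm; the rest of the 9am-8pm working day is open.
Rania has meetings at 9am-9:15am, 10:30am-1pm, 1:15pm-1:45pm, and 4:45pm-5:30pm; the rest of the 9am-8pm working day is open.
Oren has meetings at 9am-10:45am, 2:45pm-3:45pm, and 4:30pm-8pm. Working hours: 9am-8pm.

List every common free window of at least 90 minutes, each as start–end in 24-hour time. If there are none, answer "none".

none

Vera free within 09:00–20:00: 12:45–13:15, 14:00–14:15, 14:45–15:15, 17:45–19:00.
Rania free within 09:00–20:00: 09:15–10:30, 13:00–13:15, 13:45–16:45, 17:30–20:00.
Oren free within 09:00–20:00: 10:45–14:45, 15:45–16:30.
Freya ∩ Vera: 14:45–15:15, 17:45–19:00.
Freya ∩ Vera ∩ Rania: 14:45–15:15, 17:45–19:00.
Freya ∩ Vera ∩ Rania ∩ Oren: (none).
Windows ≥ 90 min: (none).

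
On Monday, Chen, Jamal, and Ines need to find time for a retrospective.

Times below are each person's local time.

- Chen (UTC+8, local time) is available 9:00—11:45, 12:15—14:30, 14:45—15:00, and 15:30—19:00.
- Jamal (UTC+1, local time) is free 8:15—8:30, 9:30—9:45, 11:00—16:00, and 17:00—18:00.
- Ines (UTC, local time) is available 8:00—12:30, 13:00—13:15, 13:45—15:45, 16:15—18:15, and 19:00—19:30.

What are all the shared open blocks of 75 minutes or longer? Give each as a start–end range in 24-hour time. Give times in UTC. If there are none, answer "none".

Chen → UTC: 01:00–03:45, 04:15–06:30, 06:45–07:00, 07:30–11:00.
Jamal → UTC: 07:15–07:30, 08:30–08:45, 10:00–15:00, 16:00–17:00.
Ines → UTC: 08:00–12:30, 13:00–13:15, 13:45–15:45, 16:15–18:15, 19:00–19:30.
Chen ∩ Jamal: 08:30–08:45, 10:00–11:00.
Chen ∩ Jamal ∩ Ines: 08:30–08:45, 10:00–11:00.
Windows ≥ 75 min: (none).

none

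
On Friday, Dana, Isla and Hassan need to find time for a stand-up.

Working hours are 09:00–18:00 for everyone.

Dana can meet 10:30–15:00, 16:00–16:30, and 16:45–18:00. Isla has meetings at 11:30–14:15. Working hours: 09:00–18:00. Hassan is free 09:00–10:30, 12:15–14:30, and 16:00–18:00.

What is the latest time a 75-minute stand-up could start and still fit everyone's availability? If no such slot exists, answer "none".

Isla free within 09:00–18:00: 09:00–11:30, 14:15–18:00.
Dana ∩ Isla: 10:30–11:30, 14:15–15:00, 16:00–16:30, 16:45–18:00.
Dana ∩ Isla ∩ Hassan: 14:15–14:30, 16:00–16:30, 16:45–18:00.
Windows ≥ 75 min: 16:45–18:00.
Latest start in the last window 16:45–18:00 is 18:00 − 75 min = 16:45.

16:45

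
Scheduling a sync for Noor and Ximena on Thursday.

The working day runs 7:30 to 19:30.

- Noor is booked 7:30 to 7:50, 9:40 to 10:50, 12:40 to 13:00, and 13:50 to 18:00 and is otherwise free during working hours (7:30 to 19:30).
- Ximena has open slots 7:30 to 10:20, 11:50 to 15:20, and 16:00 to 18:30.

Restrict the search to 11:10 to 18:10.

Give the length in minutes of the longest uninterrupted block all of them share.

Noor free within 07:30–19:30: 07:50–09:40, 10:50–12:40, 13:00–13:50, 18:00–19:30.
Noor ∩ Ximena: 07:50–09:40, 11:50–12:40, 13:00–13:50, 18:00–18:30.
Restricted to 11:10–18:10: 11:50–12:40, 13:00–13:50, 18:00–18:10.
Common window lengths: 50, 50, 10 min; longest is 50.

50 minutes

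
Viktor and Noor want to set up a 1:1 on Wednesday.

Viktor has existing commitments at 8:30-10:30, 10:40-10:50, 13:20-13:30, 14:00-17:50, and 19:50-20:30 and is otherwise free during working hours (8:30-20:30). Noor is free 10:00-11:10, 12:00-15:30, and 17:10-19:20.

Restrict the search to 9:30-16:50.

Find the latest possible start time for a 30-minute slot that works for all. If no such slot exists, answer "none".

Viktor free within 08:30–20:30: 10:30–10:40, 10:50–13:20, 13:30–14:00, 17:50–19:50.
Viktor ∩ Noor: 10:30–10:40, 10:50–11:10, 12:00–13:20, 13:30–14:00, 17:50–19:20.
Restricted to 09:30–16:50: 10:30–10:40, 10:50–11:10, 12:00–13:20, 13:30–14:00.
Windows ≥ 30 min: 12:00–13:20, 13:30–14:00.
Latest start in the last window 13:30–14:00 is 14:00 − 30 min = 13:30.

13:30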